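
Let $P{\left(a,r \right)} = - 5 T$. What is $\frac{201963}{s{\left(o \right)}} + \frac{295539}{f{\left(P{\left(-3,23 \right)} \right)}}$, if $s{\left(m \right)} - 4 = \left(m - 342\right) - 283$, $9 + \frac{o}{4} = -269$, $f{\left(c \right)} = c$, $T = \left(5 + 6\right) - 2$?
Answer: $- \frac{173752474}{25995} \approx -6684.1$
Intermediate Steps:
$T = 9$ ($T = 11 - 2 = 9$)
$P{\left(a,r \right)} = -45$ ($P{\left(a,r \right)} = \left(-5\right) 9 = -45$)
$o = -1112$ ($o = -36 + 4 \left(-269\right) = -36 - 1076 = -1112$)
$s{\left(m \right)} = -621 + m$ ($s{\left(m \right)} = 4 + \left(\left(m - 342\right) - 283\right) = 4 + \left(\left(-342 + m\right) - 283\right) = 4 + \left(-625 + m\right) = -621 + m$)
$\frac{201963}{s{\left(o \right)}} + \frac{295539}{f{\left(P{\left(-3,23 \right)} \right)}} = \frac{201963}{-621 - 1112} + \frac{295539}{-45} = \frac{201963}{-1733} + 295539 \left(- \frac{1}{45}\right) = 201963 \left(- \frac{1}{1733}\right) - \frac{98513}{15} = - \frac{201963}{1733} - \frac{98513}{15} = - \frac{173752474}{25995}$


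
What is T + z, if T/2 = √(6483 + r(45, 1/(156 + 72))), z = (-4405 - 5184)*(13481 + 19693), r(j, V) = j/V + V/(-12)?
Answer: -318105486 + √870368093/114 ≈ -3.1811e+8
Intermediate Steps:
r(j, V) = -V/12 + j/V (r(j, V) = j/V + V*(-1/12) = j/V - V/12 = -V/12 + j/V)
z = -318105486 (z = -9589*33174 = -318105486)
T = √870368093/114 (T = 2*√(6483 + (-1/(12*(156 + 72)) + 45/(1/(156 + 72)))) = 2*√(6483 + (-1/12/228 + 45/(1/228))) = 2*√(6483 + (-1/12*1/228 + 45/(1/228))) = 2*√(6483 + (-1/2736 + 45*228)) = 2*√(6483 + (-1/2736 + 10260)) = 2*√(6483 + 28071359/2736) = 2*√(45808847/2736) = 2*(√870368093/228) = √870368093/114 ≈ 258.79)
T + z = √870368093/114 - 318105486 = -318105486 + √870368093/114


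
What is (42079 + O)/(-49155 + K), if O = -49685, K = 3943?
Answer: 3803/22606 ≈ 0.16823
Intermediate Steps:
(42079 + O)/(-49155 + K) = (42079 - 49685)/(-49155 + 3943) = -7606/(-45212) = -7606*(-1/45212) = 3803/22606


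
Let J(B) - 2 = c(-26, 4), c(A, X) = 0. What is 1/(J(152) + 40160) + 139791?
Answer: 5614286143/40162 ≈ 1.3979e+5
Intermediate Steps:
J(B) = 2 (J(B) = 2 + 0 = 2)
1/(J(152) + 40160) + 139791 = 1/(2 + 40160) + 139791 = 1/40162 + 139791 = 5614286143/40162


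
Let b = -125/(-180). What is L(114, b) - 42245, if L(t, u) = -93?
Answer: -42338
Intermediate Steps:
b = 25/36 (b = -125*(-1/180) = 25/36 ≈ 0.69444)
L(114, b) - 42245 = -93 - 42245 = -42338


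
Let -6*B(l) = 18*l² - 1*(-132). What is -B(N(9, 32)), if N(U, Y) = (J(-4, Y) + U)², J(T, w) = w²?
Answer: 3416036801785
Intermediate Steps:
N(U, Y) = (U + Y²)² (N(U, Y) = (Y² + U)² = (U + Y²)²)
B(l) = -22 - 3*l² (B(l) = -(18*l² - 1*(-132))/6 = -(18*l² + 132)/6 = -(132 + 18*l²)/6 = -22 - 3*l²)
-B(N(9, 32)) = -(-22 - 3*(9 + 32²)⁴) = -(-22 - 3*(9 + 1024)⁴) = -(-22 - 3*(1033²)²) = -(-22 - 3*1067089²) = -(-22 - 3*1138678933921) = -(-22 - 3416036801763) = -1*(-3416036801785) = 3416036801785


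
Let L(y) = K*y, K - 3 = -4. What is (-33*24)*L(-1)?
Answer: -792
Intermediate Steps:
K = -1 (K = 3 - 4 = -1)
L(y) = -y
(-33*24)*L(-1) = (-33*24)*(-1*(-1)) = -792*1 = -792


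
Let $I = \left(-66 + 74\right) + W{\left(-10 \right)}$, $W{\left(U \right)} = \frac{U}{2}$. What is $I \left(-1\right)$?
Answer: $-3$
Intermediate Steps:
$W{\left(U \right)} = \frac{U}{2}$ ($W{\left(U \right)} = U \frac{1}{2} = \frac{U}{2}$)
$I = 3$ ($I = \left(-66 + 74\right) + \frac{1}{2} \left(-10\right) = 8 - 5 = 3$)
$I \left(-1\right) = 3 \left(-1\right) = -3$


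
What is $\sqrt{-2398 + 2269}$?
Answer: $i \sqrt{129} \approx 11.358 i$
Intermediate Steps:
$\sqrt{-2398 + 2269} = \sqrt{-129} = i \sqrt{129}$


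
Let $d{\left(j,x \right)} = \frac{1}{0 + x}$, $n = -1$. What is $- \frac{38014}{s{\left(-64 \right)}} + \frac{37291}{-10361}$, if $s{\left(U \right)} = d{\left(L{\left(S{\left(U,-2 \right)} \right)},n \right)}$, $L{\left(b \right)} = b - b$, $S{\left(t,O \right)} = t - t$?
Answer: $\frac{393825763}{10361} \approx 38010.0$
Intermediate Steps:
$S{\left(t,O \right)} = 0$
$L{\left(b \right)} = 0$
$d{\left(j,x \right)} = \frac{1}{x}$
$s{\left(U \right)} = -1$ ($s{\left(U \right)} = \frac{1}{-1} = -1$)
$- \frac{38014}{s{\left(-64 \right)}} + \frac{37291}{-10361} = - \frac{38014}{-1} + \frac{37291}{-10361} = \left(-38014\right) \left(-1\right) + 37291 \left(- \frac{1}{10361}\right) = 38014 - \frac{37291}{10361} = \frac{393825763}{10361}$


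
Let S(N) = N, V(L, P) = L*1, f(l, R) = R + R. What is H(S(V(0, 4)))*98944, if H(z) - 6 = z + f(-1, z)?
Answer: 593664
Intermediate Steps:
f(l, R) = 2*R
V(L, P) = L
H(z) = 6 + 3*z (H(z) = 6 + (z + 2*z) = 6 + 3*z)
H(S(V(0, 4)))*98944 = (6 + 3*0)*98944 = (6 + 0)*98944 = 6*98944 = 593664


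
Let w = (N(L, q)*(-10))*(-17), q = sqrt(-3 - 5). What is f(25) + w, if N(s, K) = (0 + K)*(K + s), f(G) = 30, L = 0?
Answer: -1330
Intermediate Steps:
q = 2*I*sqrt(2) (q = sqrt(-8) = 2*I*sqrt(2) ≈ 2.8284*I)
N(s, K) = K*(K + s)
w = -1360 (w = (((2*I*sqrt(2))*(2*I*sqrt(2) + 0))*(-10))*(-17) = (((2*I*sqrt(2))*(2*I*sqrt(2)))*(-10))*(-17) = -8*(-10)*(-17) = 80*(-17) = -1360)
f(25) + w = 30 - 1360 = -1330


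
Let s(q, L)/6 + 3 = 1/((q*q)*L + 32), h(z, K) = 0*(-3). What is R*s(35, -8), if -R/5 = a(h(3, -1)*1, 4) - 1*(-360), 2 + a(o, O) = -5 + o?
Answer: 51723325/1628 ≈ 31771.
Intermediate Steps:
h(z, K) = 0
s(q, L) = -18 + 6/(32 + L*q**2) (s(q, L) = -18 + 6/((q*q)*L + 32) = -18 + 6/(q**2*L + 32) = -18 + 6/(L*q**2 + 32) = -18 + 6/(32 + L*q**2))
a(o, O) = -7 + o (a(o, O) = -2 + (-5 + o) = -7 + o)
R = -1765 (R = -5*((-7 + 0*1) - 1*(-360)) = -5*((-7 + 0) + 360) = -5*(-7 + 360) = -5*353 = -1765)
R*s(35, -8) = -10590*(-95 - 3*(-8)*35**2)/(32 - 8*35**2) = -10590*(-95 - 3*(-8)*1225)/(32 - 8*1225) = -10590*(-95 + 29400)/(32 - 9800) = -10590*29305/(-9768) = -10590*(-1)*29305/9768 = -1765*(-29305/1628) = 51723325/1628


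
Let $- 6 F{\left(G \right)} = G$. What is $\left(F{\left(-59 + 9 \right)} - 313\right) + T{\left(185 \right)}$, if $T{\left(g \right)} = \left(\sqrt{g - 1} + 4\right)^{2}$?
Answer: $- \frac{314}{3} + 16 \sqrt{46} \approx 3.8506$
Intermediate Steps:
$F{\left(G \right)} = - \frac{G}{6}$
$T{\left(g \right)} = \left(4 + \sqrt{-1 + g}\right)^{2}$ ($T{\left(g \right)} = \left(\sqrt{-1 + g} + 4\right)^{2} = \left(4 + \sqrt{-1 + g}\right)^{2}$)
$\left(F{\left(-59 + 9 \right)} - 313\right) + T{\left(185 \right)} = \left(- \frac{-59 + 9}{6} - 313\right) + \left(4 + \sqrt{-1 + 185}\right)^{2} = \left(\left(- \frac{1}{6}\right) \left(-50\right) - 313\right) + \left(4 + \sqrt{184}\right)^{2} = \left(\frac{25}{3} - 313\right) + \left(4 + 2 \sqrt{46}\right)^{2} = - \frac{914}{3} + \left(4 + 2 \sqrt{46}\right)^{2}$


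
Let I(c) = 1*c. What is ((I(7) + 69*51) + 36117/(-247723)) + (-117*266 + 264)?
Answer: -6770801153/247723 ≈ -27332.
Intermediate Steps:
I(c) = c
((I(7) + 69*51) + 36117/(-247723)) + (-117*266 + 264) = ((7 + 69*51) + 36117/(-247723)) + (-117*266 + 264) = ((7 + 3519) + 36117*(-1/247723)) + (-31122 + 264) = (3526 - 36117/247723) - 30858 = 873435181/247723 - 30858 = -6770801153/247723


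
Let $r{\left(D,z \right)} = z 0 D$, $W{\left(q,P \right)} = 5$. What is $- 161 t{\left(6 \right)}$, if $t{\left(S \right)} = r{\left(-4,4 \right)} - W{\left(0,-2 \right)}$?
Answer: $805$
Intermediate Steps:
$r{\left(D,z \right)} = 0$ ($r{\left(D,z \right)} = z 0 = 0$)
$t{\left(S \right)} = -5$ ($t{\left(S \right)} = 0 - 5 = -5$)
$- 161 t{\left(6 \right)} = \left(-161\right) \left(-5\right) = 805$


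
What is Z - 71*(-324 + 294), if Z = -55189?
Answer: -53059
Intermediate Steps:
Z - 71*(-324 + 294) = -55189 - 71*(-324 + 294) = -55189 - 71*(-30) = -55189 + 2130 = -53059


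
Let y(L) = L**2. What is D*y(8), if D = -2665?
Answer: -170560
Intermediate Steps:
D*y(8) = -2665*8**2 = -2665*64 = -170560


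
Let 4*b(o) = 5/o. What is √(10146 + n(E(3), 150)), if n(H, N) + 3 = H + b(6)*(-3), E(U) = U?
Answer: √162326/4 ≈ 100.72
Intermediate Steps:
b(o) = 5/(4*o) (b(o) = (5/o)/4 = 5/(4*o))
n(H, N) = -29/8 + H (n(H, N) = -3 + (H + ((5/4)/6)*(-3)) = -3 + (H + ((5/4)*(⅙))*(-3)) = -3 + (H + (5/24)*(-3)) = -3 + (H - 5/8) = -3 + (-5/8 + H) = -29/8 + H)
√(10146 + n(E(3), 150)) = √(10146 + (-29/8 + 3)) = √(10146 - 5/8) = √(81163/8) = √162326/4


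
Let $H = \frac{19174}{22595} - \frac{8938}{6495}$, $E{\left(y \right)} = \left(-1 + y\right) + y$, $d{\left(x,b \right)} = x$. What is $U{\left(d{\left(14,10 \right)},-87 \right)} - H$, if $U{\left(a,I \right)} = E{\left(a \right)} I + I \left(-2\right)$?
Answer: $- \frac{63822734579}{29350905} \approx -2174.5$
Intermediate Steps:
$E{\left(y \right)} = -1 + 2 y$
$U{\left(a,I \right)} = - 2 I + I \left(-1 + 2 a\right)$ ($U{\left(a,I \right)} = \left(-1 + 2 a\right) I + I \left(-2\right) = I \left(-1 + 2 a\right) - 2 I = - 2 I + I \left(-1 + 2 a\right)$)
$H = - \frac{15483796}{29350905}$ ($H = 19174 \cdot \frac{1}{22595} - \frac{8938}{6495} = \frac{19174}{22595} - \frac{8938}{6495} = - \frac{15483796}{29350905} \approx -0.52754$)
$U{\left(d{\left(14,10 \right)},-87 \right)} - H = - 87 \left(-3 + 2 \cdot 14\right) - - \frac{15483796}{29350905} = - 87 \left(-3 + 28\right) + \frac{15483796}{29350905} = \left(-87\right) 25 + \frac{15483796}{29350905} = -2175 + \frac{15483796}{29350905} = - \frac{63822734579}{29350905}$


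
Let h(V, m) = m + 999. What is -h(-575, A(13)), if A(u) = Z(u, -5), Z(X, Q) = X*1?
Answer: -1012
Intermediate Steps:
Z(X, Q) = X
A(u) = u
h(V, m) = 999 + m
-h(-575, A(13)) = -(999 + 13) = -1*1012 = -1012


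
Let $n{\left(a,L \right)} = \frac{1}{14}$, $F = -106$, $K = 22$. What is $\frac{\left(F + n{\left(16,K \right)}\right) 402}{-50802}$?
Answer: $\frac{99361}{118538} \approx 0.83822$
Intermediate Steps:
$n{\left(a,L \right)} = \frac{1}{14}$
$\frac{\left(F + n{\left(16,K \right)}\right) 402}{-50802} = \frac{\left(-106 + \frac{1}{14}\right) 402}{-50802} = \left(- \frac{1483}{14}\right) 402 \left(- \frac{1}{50802}\right) = \left(- \frac{298083}{7}\right) \left(- \frac{1}{50802}\right) = \frac{99361}{118538}$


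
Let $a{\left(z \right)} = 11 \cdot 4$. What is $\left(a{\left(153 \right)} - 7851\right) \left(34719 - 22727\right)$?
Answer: $-93621544$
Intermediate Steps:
$a{\left(z \right)} = 44$
$\left(a{\left(153 \right)} - 7851\right) \left(34719 - 22727\right) = \left(44 - 7851\right) \left(34719 - 22727\right) = \left(-7807\right) 11992 = -93621544$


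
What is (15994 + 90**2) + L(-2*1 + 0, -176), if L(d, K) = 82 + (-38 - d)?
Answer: 24140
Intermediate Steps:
L(d, K) = 44 - d
(15994 + 90**2) + L(-2*1 + 0, -176) = (15994 + 90**2) + (44 - (-2*1 + 0)) = (15994 + 8100) + (44 - (-2 + 0)) = 24094 + (44 - 1*(-2)) = 24094 + (44 + 2) = 24094 + 46 = 24140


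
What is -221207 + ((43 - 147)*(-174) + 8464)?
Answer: -194647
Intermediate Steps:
-221207 + ((43 - 147)*(-174) + 8464) = -221207 + (-104*(-174) + 8464) = -221207 + (18096 + 8464) = -221207 + 26560 = -194647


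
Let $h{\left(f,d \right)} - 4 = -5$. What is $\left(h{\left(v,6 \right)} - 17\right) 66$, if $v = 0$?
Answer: $-1188$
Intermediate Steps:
$h{\left(f,d \right)} = -1$ ($h{\left(f,d \right)} = 4 - 5 = -1$)
$\left(h{\left(v,6 \right)} - 17\right) 66 = \left(-1 - 17\right) 66 = \left(-18\right) 66 = -1188$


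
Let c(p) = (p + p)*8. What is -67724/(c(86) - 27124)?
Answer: 16931/6437 ≈ 2.6303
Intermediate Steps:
c(p) = 16*p (c(p) = (2*p)*8 = 16*p)
-67724/(c(86) - 27124) = -67724/(16*86 - 27124) = -67724/(1376 - 27124) = -67724/(-25748) = -67724*(-1/25748) = 16931/6437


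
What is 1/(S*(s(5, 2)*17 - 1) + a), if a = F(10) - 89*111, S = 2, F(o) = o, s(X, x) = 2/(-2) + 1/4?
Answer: -2/19793 ≈ -0.00010105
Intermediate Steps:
s(X, x) = -3/4 (s(X, x) = 2*(-1/2) + 1*(1/4) = -1 + 1/4 = -3/4)
a = -9869 (a = 10 - 89*111 = 10 - 9879 = -9869)
1/(S*(s(5, 2)*17 - 1) + a) = 1/(2*(-3/4*17 - 1) - 9869) = 1/(2*(-51/4 - 1) - 9869) = 1/(2*(-55/4) - 9869) = 1/(-55/2 - 9869) = 1/(-19793/2) = -2/19793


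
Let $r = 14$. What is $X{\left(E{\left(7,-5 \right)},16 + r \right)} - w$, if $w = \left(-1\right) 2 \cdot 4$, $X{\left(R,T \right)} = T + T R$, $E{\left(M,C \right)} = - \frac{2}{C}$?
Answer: $50$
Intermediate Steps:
$X{\left(R,T \right)} = T + R T$
$w = -8$ ($w = \left(-2\right) 4 = -8$)
$X{\left(E{\left(7,-5 \right)},16 + r \right)} - w = \left(16 + 14\right) \left(1 - \frac{2}{-5}\right) - -8 = 30 \left(1 - - \frac{2}{5}\right) + 8 = 30 \left(1 + \frac{2}{5}\right) + 8 = 30 \cdot \frac{7}{5} + 8 = 42 + 8 = 50$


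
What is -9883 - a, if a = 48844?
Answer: -58727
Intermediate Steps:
-9883 - a = -9883 - 1*48844 = -9883 - 48844 = -58727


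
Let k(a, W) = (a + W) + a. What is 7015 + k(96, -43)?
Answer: 7164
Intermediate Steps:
k(a, W) = W + 2*a (k(a, W) = (W + a) + a = W + 2*a)
7015 + k(96, -43) = 7015 + (-43 + 2*96) = 7015 + (-43 + 192) = 7015 + 149 = 7164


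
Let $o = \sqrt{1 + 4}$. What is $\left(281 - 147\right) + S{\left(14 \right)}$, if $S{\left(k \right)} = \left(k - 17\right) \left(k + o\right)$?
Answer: $92 - 3 \sqrt{5} \approx 85.292$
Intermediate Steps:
$o = \sqrt{5} \approx 2.2361$
$S{\left(k \right)} = \left(-17 + k\right) \left(k + \sqrt{5}\right)$ ($S{\left(k \right)} = \left(k - 17\right) \left(k + \sqrt{5}\right) = \left(-17 + k\right) \left(k + \sqrt{5}\right)$)
$\left(281 - 147\right) + S{\left(14 \right)} = \left(281 - 147\right) + \left(14^{2} - 238 - 17 \sqrt{5} + 14 \sqrt{5}\right) = 134 + \left(196 - 238 - 17 \sqrt{5} + 14 \sqrt{5}\right) = 134 - \left(42 + 3 \sqrt{5}\right) = 92 - 3 \sqrt{5}$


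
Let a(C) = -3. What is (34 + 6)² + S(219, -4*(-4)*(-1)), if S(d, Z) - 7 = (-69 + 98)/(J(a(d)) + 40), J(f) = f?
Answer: 59488/37 ≈ 1607.8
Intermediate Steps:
S(d, Z) = 288/37 (S(d, Z) = 7 + (-69 + 98)/(-3 + 40) = 7 + 29/37 = 288/37)
(34 + 6)² + S(219, -4*(-4)*(-1)) = (34 + 6)² + 288/37 = 40² + 288/37 = 1600 + 288/37 = 59488/37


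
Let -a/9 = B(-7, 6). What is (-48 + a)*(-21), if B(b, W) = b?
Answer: -315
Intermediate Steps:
a = 63 (a = -9*(-7) = 63)
(-48 + a)*(-21) = (-48 + 63)*(-21) = 15*(-21) = -315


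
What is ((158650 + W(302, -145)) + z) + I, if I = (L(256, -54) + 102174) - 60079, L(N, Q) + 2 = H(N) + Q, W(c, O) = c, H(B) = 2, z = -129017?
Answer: 71976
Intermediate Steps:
L(N, Q) = Q (L(N, Q) = -2 + (2 + Q) = Q)
I = 42041 (I = (-54 + 102174) - 60079 = 102120 - 60079 = 42041)
((158650 + W(302, -145)) + z) + I = ((158650 + 302) - 129017) + 42041 = (158952 - 129017) + 42041 = 29935 + 42041 = 71976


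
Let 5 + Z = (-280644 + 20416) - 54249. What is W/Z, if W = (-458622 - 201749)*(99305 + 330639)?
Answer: 141961274612/157241 ≈ 9.0283e+5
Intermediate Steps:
Z = -314482 (Z = -5 + ((-280644 + 20416) - 54249) = -5 + (-260228 - 54249) = -5 - 314477 = -314482)
W = -283922549224 (W = -660371*429944 = -283922549224)
W/Z = -283922549224/(-314482) = -283922549224*(-1/314482) = 141961274612/157241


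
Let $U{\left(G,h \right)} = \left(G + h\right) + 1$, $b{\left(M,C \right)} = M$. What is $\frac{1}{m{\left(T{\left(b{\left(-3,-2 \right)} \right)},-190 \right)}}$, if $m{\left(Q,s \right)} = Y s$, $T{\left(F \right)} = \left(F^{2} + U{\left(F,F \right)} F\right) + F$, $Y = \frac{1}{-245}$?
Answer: $\frac{49}{38} \approx 1.2895$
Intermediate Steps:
$U{\left(G,h \right)} = 1 + G + h$
$Y = - \frac{1}{245} \approx -0.0040816$
$T{\left(F \right)} = F + F^{2} + F \left(1 + 2 F\right)$ ($T{\left(F \right)} = \left(F^{2} + \left(1 + F + F\right) F\right) + F = \left(F^{2} + \left(1 + 2 F\right) F\right) + F = \left(F^{2} + F \left(1 + 2 F\right)\right) + F = F + F^{2} + F \left(1 + 2 F\right)$)
$m{\left(Q,s \right)} = - \frac{s}{245}$
$\frac{1}{m{\left(T{\left(b{\left(-3,-2 \right)} \right)},-190 \right)}} = \frac{1}{\left(- \frac{1}{245}\right) \left(-190\right)} = \frac{1}{\frac{38}{49}} = \frac{49}{38}$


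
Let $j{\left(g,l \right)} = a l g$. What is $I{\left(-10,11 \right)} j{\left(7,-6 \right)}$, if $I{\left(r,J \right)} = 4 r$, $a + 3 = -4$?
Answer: $-11760$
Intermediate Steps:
$a = -7$ ($a = -3 - 4 = -7$)
$j{\left(g,l \right)} = - 7 g l$ ($j{\left(g,l \right)} = - 7 l g = - 7 g l$)
$I{\left(-10,11 \right)} j{\left(7,-6 \right)} = 4 \left(-10\right) \left(\left(-7\right) 7 \left(-6\right)\right) = \left(-40\right) 294 = -11760$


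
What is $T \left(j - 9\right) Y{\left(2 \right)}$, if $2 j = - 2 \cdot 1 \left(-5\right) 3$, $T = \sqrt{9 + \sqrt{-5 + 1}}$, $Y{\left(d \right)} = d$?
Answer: $12 \sqrt{9 + 2 i} \approx 36.219 + 3.9758 i$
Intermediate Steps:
$T = \sqrt{9 + 2 i}$ ($T = \sqrt{9 + \sqrt{-4}} = \sqrt{9 + 2 i} \approx 3.0182 + 0.33132 i$)
$j = 15$ ($j = \frac{- 2 \cdot 1 \left(-5\right) 3}{2} = \frac{\left(-2\right) \left(-5\right) 3}{2} = \frac{10 \cdot 3}{2} = \frac{1}{2} \cdot 30 = 15$)
$T \left(j - 9\right) Y{\left(2 \right)} = \sqrt{9 + 2 i} \left(15 - 9\right) 2 = \sqrt{9 + 2 i} 6 \cdot 2 = 6 \sqrt{9 + 2 i} 2 = 12 \sqrt{9 + 2 i}$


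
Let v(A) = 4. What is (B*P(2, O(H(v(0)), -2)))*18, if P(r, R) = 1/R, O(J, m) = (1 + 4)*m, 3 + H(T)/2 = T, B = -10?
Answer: 18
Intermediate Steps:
H(T) = -6 + 2*T
O(J, m) = 5*m
P(r, R) = 1/R
(B*P(2, O(H(v(0)), -2)))*18 = -10/(5*(-2))*18 = -10/(-10)*18 = -10*(-⅒)*18 = 1*18 = 18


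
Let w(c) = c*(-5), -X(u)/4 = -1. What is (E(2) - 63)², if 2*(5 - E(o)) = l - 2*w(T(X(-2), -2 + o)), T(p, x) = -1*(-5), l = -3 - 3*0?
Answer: 26569/4 ≈ 6642.3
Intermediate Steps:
X(u) = 4 (X(u) = -4*(-1) = 4)
l = -3 (l = -3 + 0 = -3)
T(p, x) = 5
w(c) = -5*c
E(o) = -37/2 (E(o) = 5 - (-3 - (-10)*5)/2 = 5 - (-3 - 2*(-25))/2 = 5 - (-3 + 50)/2 = 5 - ½*47 = 5 - 47/2 = -37/2)
(E(2) - 63)² = (-37/2 - 63)² = (-163/2)² = 26569/4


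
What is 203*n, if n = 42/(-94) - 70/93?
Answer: -1064329/4371 ≈ -243.50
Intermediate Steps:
n = -5243/4371 (n = 42*(-1/94) - 70*1/93 = -21/47 - 70/93 = -5243/4371 ≈ -1.1995)
203*n = 203*(-5243/4371) = -1064329/4371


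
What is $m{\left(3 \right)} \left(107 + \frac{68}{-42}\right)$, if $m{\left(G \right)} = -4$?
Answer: $- \frac{8852}{21} \approx -421.52$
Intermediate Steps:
$m{\left(3 \right)} \left(107 + \frac{68}{-42}\right) = - 4 \left(107 + \frac{68}{-42}\right) = - 4 \left(107 + 68 \left(- \frac{1}{42}\right)\right) = - 4 \left(107 - \frac{34}{21}\right) = \left(-4\right) \frac{2213}{21} = - \frac{8852}{21}$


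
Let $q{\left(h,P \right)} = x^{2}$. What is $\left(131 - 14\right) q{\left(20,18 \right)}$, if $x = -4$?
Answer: $1872$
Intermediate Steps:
$q{\left(h,P \right)} = 16$ ($q{\left(h,P \right)} = \left(-4\right)^{2} = 16$)
$\left(131 - 14\right) q{\left(20,18 \right)} = \left(131 - 14\right) 16 = 117 \cdot 16 = 1872$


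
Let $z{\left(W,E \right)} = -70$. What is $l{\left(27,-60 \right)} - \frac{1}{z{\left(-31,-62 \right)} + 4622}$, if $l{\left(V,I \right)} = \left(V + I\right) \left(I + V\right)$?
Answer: $\frac{4957127}{4552} \approx 1089.0$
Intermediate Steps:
$l{\left(V,I \right)} = \left(I + V\right)^{2}$ ($l{\left(V,I \right)} = \left(I + V\right) \left(I + V\right) = \left(I + V\right)^{2}$)
$l{\left(27,-60 \right)} - \frac{1}{z{\left(-31,-62 \right)} + 4622} = \left(-60 + 27\right)^{2} - \frac{1}{-70 + 4622} = \left(-33\right)^{2} - \frac{1}{4552} = 1089 - \frac{1}{4552} = \frac{4957127}{4552}$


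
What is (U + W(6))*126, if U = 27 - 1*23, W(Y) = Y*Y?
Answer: 5040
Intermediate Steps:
W(Y) = Y²
U = 4 (U = 27 - 23 = 4)
(U + W(6))*126 = (4 + 6²)*126 = (4 + 36)*126 = 40*126 = 5040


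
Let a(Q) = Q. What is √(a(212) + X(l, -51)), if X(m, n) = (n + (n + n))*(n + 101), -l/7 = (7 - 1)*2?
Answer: I*√7438 ≈ 86.244*I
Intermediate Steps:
l = -84 (l = -7*(7 - 1)*2 = -42*2 = -7*12 = -84)
X(m, n) = 3*n*(101 + n) (X(m, n) = (n + 2*n)*(101 + n) = (3*n)*(101 + n) = 3*n*(101 + n))
√(a(212) + X(l, -51)) = √(212 + 3*(-51)*(101 - 51)) = √(212 + 3*(-51)*50) = √(212 - 7650) = √(-7438) = I*√7438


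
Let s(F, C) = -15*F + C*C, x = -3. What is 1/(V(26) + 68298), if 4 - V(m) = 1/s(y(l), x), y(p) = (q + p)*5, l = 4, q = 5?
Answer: 666/45489133 ≈ 1.4641e-5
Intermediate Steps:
y(p) = 25 + 5*p (y(p) = (5 + p)*5 = 25 + 5*p)
s(F, C) = C² - 15*F (s(F, C) = -15*F + C² = C² - 15*F)
V(m) = 2665/666 (V(m) = 4 - 1/((-3)² - 15*(25 + 5*4)) = 4 - 1/(9 - 15*(25 + 20)) = 4 - 1/(9 - 15*45) = 4 - 1/(9 - 675) = 4 - 1/(-666) = 4 - 1*(-1/666) = 4 + 1/666 = 2665/666)
1/(V(26) + 68298) = 1/(2665/666 + 68298) = 1/(45489133/666) = 666/45489133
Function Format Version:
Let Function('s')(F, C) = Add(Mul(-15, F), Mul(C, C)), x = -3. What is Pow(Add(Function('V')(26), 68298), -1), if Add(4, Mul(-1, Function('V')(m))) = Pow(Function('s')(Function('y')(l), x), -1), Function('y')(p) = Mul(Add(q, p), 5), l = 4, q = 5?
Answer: Rational(666, 45489133) ≈ 1.4641e-5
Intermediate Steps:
Function('y')(p) = Add(25, Mul(5, p)) (Function('y')(p) = Mul(Add(5, p), 5) = Add(25, Mul(5, p)))
Function('s')(F, C) = Add(Pow(C, 2), Mul(-15, F)) (Function('s')(F, C) = Add(Mul(-15, F), Pow(C, 2)) = Add(Pow(C, 2), Mul(-15, F)))
Function('V')(m) = Rational(2665, 666) (Function('V')(m) = Add(4, Mul(-1, Pow(Add(Pow(-3, 2), Mul(-15, Add(25, Mul(5, 4)))), -1))) = Add(4, Mul(-1, Pow(Add(9, Mul(-15, Add(25, 20))), -1))) = Add(4, Mul(-1, Pow(Add(9, Mul(-15, 45)), -1))) = Add(4, Mul(-1, Pow(Add(9, -675), -1))) = Add(4, Mul(-1, Pow(-666, -1))) = Add(4, Mul(-1, Rational(-1, 666))) = Add(4, Rational(1, 666)) = Rational(2665, 666))
Pow(Add(Function('V')(26), 68298), -1) = Pow(Add(Rational(2665, 666), 68298), -1) = Pow(Rational(45489133, 666), -1) = Rational(666, 45489133)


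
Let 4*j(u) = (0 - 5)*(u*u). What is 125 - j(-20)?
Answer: 625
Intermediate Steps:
j(u) = -5*u²/4 (j(u) = ((0 - 5)*(u*u))/4 = (-5*u²)/4 = -5*u²/4)
125 - j(-20) = 125 - (-5)*(-20)²/4 = 125 - (-5)*400/4 = 125 - 1*(-500) = 125 + 500 = 625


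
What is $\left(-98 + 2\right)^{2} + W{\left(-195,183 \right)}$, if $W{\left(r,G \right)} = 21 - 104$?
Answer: $9133$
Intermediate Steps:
$W{\left(r,G \right)} = -83$ ($W{\left(r,G \right)} = 21 - 104 = -83$)
$\left(-98 + 2\right)^{2} + W{\left(-195,183 \right)} = \left(-98 + 2\right)^{2} - 83 = \left(-96\right)^{2} - 83 = 9216 - 83 = 9133$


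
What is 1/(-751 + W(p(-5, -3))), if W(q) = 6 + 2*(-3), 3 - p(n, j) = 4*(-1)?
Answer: -1/751 ≈ -0.0013316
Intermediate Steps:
p(n, j) = 7 (p(n, j) = 3 - 4*(-1) = 3 - 1*(-4) = 3 + 4 = 7)
W(q) = 0 (W(q) = 6 - 6 = 0)
1/(-751 + W(p(-5, -3))) = 1/(-751 + 0) = 1/(-751) = -1/751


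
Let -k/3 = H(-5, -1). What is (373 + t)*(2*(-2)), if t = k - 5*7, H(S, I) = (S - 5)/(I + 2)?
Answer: -1472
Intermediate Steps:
H(S, I) = (-5 + S)/(2 + I)
k = 30 (k = -3*(-5 - 5)/(2 - 1) = -3*(-10)/1 = -3*(-10) = 30)
t = -5 (t = 30 - 5*7 = 30 - 35 = -5)
(373 + t)*(2*(-2)) = (373 - 5)*(2*(-2)) = 368*(-4) = -1472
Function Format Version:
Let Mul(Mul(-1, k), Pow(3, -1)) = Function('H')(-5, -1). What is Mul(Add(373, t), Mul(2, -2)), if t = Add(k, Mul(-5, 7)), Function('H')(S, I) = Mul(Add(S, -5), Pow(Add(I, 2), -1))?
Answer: -1472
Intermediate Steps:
Function('H')(S, I) = Mul(Pow(Add(2, I), -1), Add(-5, S)) (Function('H')(S, I) = Mul(Add(-5, S), Pow(Add(2, I), -1)) = Mul(Pow(Add(2, I), -1), Add(-5, S)))
k = 30 (k = Mul(-3, Mul(Pow(Add(2, -1), -1), Add(-5, -5))) = Mul(-3, Mul(Pow(1, -1), -10)) = Mul(-3, Mul(1, -10)) = Mul(-3, -10) = 30)
t = -5 (t = Add(30, Mul(-5, 7)) = Add(30, -35) = -5)
Mul(Add(373, t), Mul(2, -2)) = Mul(Add(373, -5), Mul(2, -2)) = Mul(368, -4) = -1472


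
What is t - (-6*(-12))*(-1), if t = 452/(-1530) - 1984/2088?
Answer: 1569686/22185 ≈ 70.754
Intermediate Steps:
t = -27634/22185 (t = 452*(-1/1530) - 1984*1/2088 = -226/765 - 248/261 = -27634/22185 ≈ -1.2456)
t - (-6*(-12))*(-1) = -27634/22185 - (-6*(-12))*(-1) = -27634/22185 - 72*(-1) = -27634/22185 - 1*(-72) = -27634/22185 + 72 = 1569686/22185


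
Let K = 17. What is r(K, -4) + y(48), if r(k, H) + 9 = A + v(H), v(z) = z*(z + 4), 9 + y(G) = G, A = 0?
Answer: 30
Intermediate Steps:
y(G) = -9 + G
v(z) = z*(4 + z)
r(k, H) = -9 + H*(4 + H) (r(k, H) = -9 + (0 + H*(4 + H)) = -9 + H*(4 + H))
r(K, -4) + y(48) = (-9 - 4*(4 - 4)) + (-9 + 48) = (-9 - 4*0) + 39 = (-9 + 0) + 39 = -9 + 39 = 30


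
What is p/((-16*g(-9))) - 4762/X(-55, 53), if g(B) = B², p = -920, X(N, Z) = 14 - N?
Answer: -254503/3726 ≈ -68.305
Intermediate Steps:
p/((-16*g(-9))) - 4762/X(-55, 53) = -920/((-16*(-9)²)) - 4762/(14 - 1*(-55)) = -920/((-16*81)) - 4762/(14 + 55) = -920/(-1296) - 4762/69 = -920*(-1/1296) - 4762*1/69 = 115/162 - 4762/69 = -254503/3726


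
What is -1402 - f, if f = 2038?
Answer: -3440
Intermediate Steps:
-1402 - f = -1402 - 1*2038 = -1402 - 2038 = -3440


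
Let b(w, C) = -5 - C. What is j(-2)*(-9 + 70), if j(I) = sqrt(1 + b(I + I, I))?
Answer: 61*I*sqrt(2) ≈ 86.267*I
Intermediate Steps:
j(I) = sqrt(-4 - I) (j(I) = sqrt(1 + (-5 - I)) = sqrt(-4 - I))
j(-2)*(-9 + 70) = sqrt(-4 - 1*(-2))*(-9 + 70) = sqrt(-4 + 2)*61 = sqrt(-2)*61 = (I*sqrt(2))*61 = 61*I*sqrt(2)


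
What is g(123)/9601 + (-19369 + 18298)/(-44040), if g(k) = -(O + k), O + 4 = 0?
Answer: 1680637/140942680 ≈ 0.011924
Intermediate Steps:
O = -4 (O = -4 + 0 = -4)
g(k) = 4 - k (g(k) = -(-4 + k) = 4 - k)
g(123)/9601 + (-19369 + 18298)/(-44040) = (4 - 1*123)/9601 + (-19369 + 18298)/(-44040) = (4 - 123)*(1/9601) - 1071*(-1/44040) = -119*1/9601 + 357/14680 = -119/9601 + 357/14680 = 1680637/140942680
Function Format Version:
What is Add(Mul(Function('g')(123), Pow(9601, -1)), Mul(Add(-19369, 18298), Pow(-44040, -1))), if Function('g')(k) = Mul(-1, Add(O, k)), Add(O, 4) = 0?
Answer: Rational(1680637, 140942680) ≈ 0.011924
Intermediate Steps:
O = -4 (O = Add(-4, 0) = -4)
Function('g')(k) = Add(4, Mul(-1, k)) (Function('g')(k) = Mul(-1, Add(-4, k)) = Add(4, Mul(-1, k)))
Add(Mul(Function('g')(123), Pow(9601, -1)), Mul(Add(-19369, 18298), Pow(-44040, -1))) = Add(Mul(Add(4, Mul(-1, 123)), Pow(9601, -1)), Mul(Add(-19369, 18298), Pow(-44040, -1))) = Add(Mul(Add(4, -123), Rational(1, 9601)), Mul(-1071, Rational(-1, 44040))) = Add(Mul(-119, Rational(1, 9601)), Rational(357, 14680)) = Add(Rational(-119, 9601), Rational(357, 14680)) = Rational(1680637, 140942680)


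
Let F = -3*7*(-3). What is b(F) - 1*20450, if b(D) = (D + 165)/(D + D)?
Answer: -429412/21 ≈ -20448.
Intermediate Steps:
F = 63 (F = -21*(-3) = 63)
b(D) = (165 + D)/(2*D) (b(D) = (165 + D)/((2*D)) = (165 + D)*(1/(2*D)) = (165 + D)/(2*D))
b(F) - 1*20450 = (1/2)*(165 + 63)/63 - 1*20450 = (1/2)*(1/63)*228 - 20450 = 38/21 - 20450 = -429412/21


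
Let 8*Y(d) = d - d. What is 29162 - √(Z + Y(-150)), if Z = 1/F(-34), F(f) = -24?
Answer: 29162 - I*√6/12 ≈ 29162.0 - 0.20412*I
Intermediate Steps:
Y(d) = 0 (Y(d) = (d - d)/8 = (⅛)*0 = 0)
Z = -1/24 (Z = 1/(-24) = -1/24 ≈ -0.041667)
29162 - √(Z + Y(-150)) = 29162 - √(-1/24 + 0) = 29162 - √(-1/24) = 29162 - I*√6/12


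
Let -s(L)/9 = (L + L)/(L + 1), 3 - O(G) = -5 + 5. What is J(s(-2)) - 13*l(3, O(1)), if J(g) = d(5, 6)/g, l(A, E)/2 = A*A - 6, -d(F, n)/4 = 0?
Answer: -78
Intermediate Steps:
O(G) = 3 (O(G) = 3 - (-5 + 5) = 3 - 1*0 = 3 + 0 = 3)
d(F, n) = 0 (d(F, n) = -4*0 = 0)
s(L) = -18*L/(1 + L) (s(L) = -9*(L + L)/(L + 1) = -9*2*L/(1 + L) = -18*L/(1 + L))
l(A, E) = -12 + 2*A² (l(A, E) = 2*(A*A - 6) = 2*(A² - 6) = 2*(-6 + A²) = -12 + 2*A²)
J(g) = 0 (J(g) = 0/g = 0)
J(s(-2)) - 13*l(3, O(1)) = 0 - 13*(-12 + 2*3²) = 0 - 13*(-12 + 2*9) = 0 - 13*(-12 + 18) = 0 - 13*6 = 0 - 78 = -78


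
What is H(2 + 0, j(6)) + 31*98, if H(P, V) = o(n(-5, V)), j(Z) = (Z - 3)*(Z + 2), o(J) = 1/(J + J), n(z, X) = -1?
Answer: 6075/2 ≈ 3037.5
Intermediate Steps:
o(J) = 1/(2*J)
j(Z) = (-3 + Z)*(2 + Z)
H(P, V) = -½ (H(P, V) = (½)/(-1) = (½)*(-1) = -½)
H(2 + 0, j(6)) + 31*98 = -½ + 31*98 = -½ + 3038 = 6075/2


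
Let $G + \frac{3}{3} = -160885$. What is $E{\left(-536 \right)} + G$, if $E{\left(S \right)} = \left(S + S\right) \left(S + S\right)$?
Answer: $988298$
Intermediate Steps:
$G = -160886$ ($G = -1 - 160885 = -160886$)
$E{\left(S \right)} = 4 S^{2}$ ($E{\left(S \right)} = 2 S 2 S = 4 S^{2}$)
$E{\left(-536 \right)} + G = 4 \left(-536\right)^{2} - 160886 = 4 \cdot 287296 - 160886 = 1149184 - 160886 = 988298$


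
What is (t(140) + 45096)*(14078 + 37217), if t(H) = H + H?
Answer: 2327561920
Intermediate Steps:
t(H) = 2*H
(t(140) + 45096)*(14078 + 37217) = (2*140 + 45096)*(14078 + 37217) = (280 + 45096)*51295 = 45376*51295 = 2327561920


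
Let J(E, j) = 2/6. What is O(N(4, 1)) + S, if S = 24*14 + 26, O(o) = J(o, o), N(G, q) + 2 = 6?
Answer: 1087/3 ≈ 362.33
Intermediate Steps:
N(G, q) = 4 (N(G, q) = -2 + 6 = 4)
J(E, j) = ⅓ (J(E, j) = 2*(⅙) = ⅓)
O(o) = ⅓
S = 362 (S = 336 + 26 = 362)
O(N(4, 1)) + S = ⅓ + 362 = 1087/3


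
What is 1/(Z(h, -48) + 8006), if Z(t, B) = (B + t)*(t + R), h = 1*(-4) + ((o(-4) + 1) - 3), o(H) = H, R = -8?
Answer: 1/9050 ≈ 0.00011050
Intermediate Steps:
h = -10 (h = 1*(-4) + ((-4 + 1) - 3) = -4 + (-3 - 3) = -4 - 6 = -10)
Z(t, B) = (-8 + t)*(B + t) (Z(t, B) = (B + t)*(t - 8) = (B + t)*(-8 + t) = (-8 + t)*(B + t))
1/(Z(h, -48) + 8006) = 1/(((-10)² - 8*(-48) - 8*(-10) - 48*(-10)) + 8006) = 1/((100 + 384 + 80 + 480) + 8006) = 1/(1044 + 8006) = 1/9050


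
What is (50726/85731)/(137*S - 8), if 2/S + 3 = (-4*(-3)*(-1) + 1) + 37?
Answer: 583349/3857895 ≈ 0.15121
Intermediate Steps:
S = 2/23 (S = 2/(-3 + ((-4*(-3)*(-1) + 1) + 37)) = 2/(-3 + ((12*(-1) + 1) + 37)) = 2/(-3 + ((-12 + 1) + 37)) = 2/(-3 + (-11 + 37)) = 2/(-3 + 26) = 2/23 ≈ 0.086957)
(50726/85731)/(137*S - 8) = (50726/85731)/(137*(2/23) - 8) = (50726*(1/85731))/(274/23 - 8) = 50726/(85731*(90/23)) = (50726/85731)*(23/90) = 583349/3857895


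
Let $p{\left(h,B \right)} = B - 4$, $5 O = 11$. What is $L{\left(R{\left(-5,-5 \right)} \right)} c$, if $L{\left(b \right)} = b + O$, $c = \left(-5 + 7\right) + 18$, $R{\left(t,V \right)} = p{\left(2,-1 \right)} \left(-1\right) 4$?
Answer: $444$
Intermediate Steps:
$O = \frac{11}{5}$ ($O = \frac{1}{5} \cdot 11 = \frac{11}{5} \approx 2.2$)
$p{\left(h,B \right)} = -4 + B$
$R{\left(t,V \right)} = 20$ ($R{\left(t,V \right)} = \left(-4 - 1\right) \left(-1\right) 4 = \left(-5\right) \left(-1\right) 4 = 5 \cdot 4 = 20$)
$c = 20$ ($c = 2 + 18 = 20$)
$L{\left(b \right)} = \frac{11}{5} + b$ ($L{\left(b \right)} = b + \frac{11}{5} = \frac{11}{5} + b$)
$L{\left(R{\left(-5,-5 \right)} \right)} c = \left(\frac{11}{5} + 20\right) 20 = \frac{111}{5} \cdot 20 = 444$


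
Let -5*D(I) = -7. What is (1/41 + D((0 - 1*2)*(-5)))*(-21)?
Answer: -6132/205 ≈ -29.912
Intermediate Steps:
D(I) = 7/5 (D(I) = -⅕*(-7) = 7/5)
(1/41 + D((0 - 1*2)*(-5)))*(-21) = (1/41 + 7/5)*(-21) = (292/205)*(-21) = -6132/205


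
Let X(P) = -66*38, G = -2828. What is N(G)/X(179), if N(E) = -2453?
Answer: 223/228 ≈ 0.97807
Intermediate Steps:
X(P) = -2508
N(G)/X(179) = -2453/(-2508) = -2453*(-1/2508) = 223/228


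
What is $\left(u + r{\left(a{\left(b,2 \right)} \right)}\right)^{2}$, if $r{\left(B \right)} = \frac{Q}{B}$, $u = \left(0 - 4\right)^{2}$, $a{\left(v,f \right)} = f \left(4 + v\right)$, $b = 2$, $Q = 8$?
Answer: $\frac{2500}{9} \approx 277.78$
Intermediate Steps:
$u = 16$ ($u = \left(-4\right)^{2} = 16$)
$r{\left(B \right)} = \frac{8}{B}$
$\left(u + r{\left(a{\left(b,2 \right)} \right)}\right)^{2} = \left(16 + \frac{8}{2 \left(4 + 2\right)}\right)^{2} = \left(16 + \frac{8}{2 \cdot 6}\right)^{2} = \left(16 + \frac{8}{12}\right)^{2} = \left(16 + 8 \cdot \frac{1}{12}\right)^{2} = \left(16 + \frac{2}{3}\right)^{2} = \left(\frac{50}{3}\right)^{2} = \frac{2500}{9}$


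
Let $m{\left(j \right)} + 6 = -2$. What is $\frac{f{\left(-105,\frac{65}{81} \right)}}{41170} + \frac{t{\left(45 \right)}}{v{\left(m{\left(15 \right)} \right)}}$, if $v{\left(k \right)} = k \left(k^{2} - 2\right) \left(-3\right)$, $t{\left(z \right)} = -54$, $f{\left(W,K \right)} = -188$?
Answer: $- \frac{208577}{5105080} \approx -0.040857$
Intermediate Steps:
$m{\left(j \right)} = -8$ ($m{\left(j \right)} = -6 - 2 = -8$)
$v{\left(k \right)} = - 3 k \left(-2 + k^{2}\right)$ ($v{\left(k \right)} = k \left(-2 + k^{2}\right) \left(-3\right) = - 3 k \left(-2 + k^{2}\right)$)
$\frac{f{\left(-105,\frac{65}{81} \right)}}{41170} + \frac{t{\left(45 \right)}}{v{\left(m{\left(15 \right)} \right)}} = - \frac{188}{41170} - \frac{54}{3 \left(-8\right) \left(2 - \left(-8\right)^{2}\right)} = \left(-188\right) \frac{1}{41170} - \frac{54}{3 \left(-8\right) \left(2 - 64\right)} = - \frac{94}{20585} - \frac{54}{3 \left(-8\right) \left(2 - 64\right)} = - \frac{94}{20585} - \frac{54}{3 \left(-8\right) \left(-62\right)} = - \frac{94}{20585} - \frac{54}{1488} = - \frac{94}{20585} - \frac{9}{248} = - \frac{208577}{5105080}$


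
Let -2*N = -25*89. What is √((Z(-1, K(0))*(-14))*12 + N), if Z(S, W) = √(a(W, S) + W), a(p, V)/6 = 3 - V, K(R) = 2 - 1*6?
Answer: √(4450 - 1344*√5)/2 ≈ 19.005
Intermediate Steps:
K(R) = -4 (K(R) = 2 - 6 = -4)
a(p, V) = 18 - 6*V (a(p, V) = 6*(3 - V) = 18 - 6*V)
Z(S, W) = √(18 + W - 6*S) (Z(S, W) = √((18 - 6*S) + W) = √(18 + W - 6*S))
N = 2225/2 (N = -(-25)*89/2 = -½*(-2225) = 2225/2 ≈ 1112.5)
√((Z(-1, K(0))*(-14))*12 + N) = √((√(18 - 4 - 6*(-1))*(-14))*12 + 2225/2) = √((√(18 - 4 + 6)*(-14))*12 + 2225/2) = √((√20*(-14))*12 + 2225/2) = √(((2*√5)*(-14))*12 + 2225/2) = √(-28*√5*12 + 2225/2) = √(-336*√5 + 2225/2) = √(2225/2 - 336*√5)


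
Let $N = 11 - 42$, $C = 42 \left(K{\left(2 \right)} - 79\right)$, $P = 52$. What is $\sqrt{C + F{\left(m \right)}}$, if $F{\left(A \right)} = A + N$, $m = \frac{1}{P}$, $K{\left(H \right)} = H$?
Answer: $\frac{i \sqrt{2207127}}{26} \approx 57.14 i$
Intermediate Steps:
$C = -3234$ ($C = 42 \left(2 - 79\right) = 42 \left(-77\right) = -3234$)
$N = -31$ ($N = 11 + \left(-56 + 14\right) = 11 - 42 = -31$)
$m = \frac{1}{52} \approx 0.019231$
$F{\left(A \right)} = -31 + A$ ($F{\left(A \right)} = A - 31 = -31 + A$)
$\sqrt{C + F{\left(m \right)}} = \sqrt{-3234 + \left(-31 + \frac{1}{52}\right)} = \sqrt{-3234 - \frac{1611}{52}} = \sqrt{- \frac{169779}{52}} = \frac{i \sqrt{2207127}}{26}$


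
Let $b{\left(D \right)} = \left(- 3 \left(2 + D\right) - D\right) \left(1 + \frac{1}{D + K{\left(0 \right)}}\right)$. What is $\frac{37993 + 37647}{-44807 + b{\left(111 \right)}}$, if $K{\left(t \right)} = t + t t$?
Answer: $- \frac{2798680}{1674659} \approx -1.6712$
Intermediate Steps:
$K{\left(t \right)} = t + t^{2}$
$b{\left(D \right)} = \left(1 + \frac{1}{D}\right) \left(-6 - 4 D\right)$ ($b{\left(D \right)} = \left(- 3 \left(2 + D\right) - D\right) \left(1 + \frac{1}{D + 0 \left(1 + 0\right)}\right) = \left(\left(-6 - 3 D\right) - D\right) \left(1 + \frac{1}{D + 0 \cdot 1}\right) = \left(-6 - 4 D\right) \left(1 + \frac{1}{D + 0}\right) = \left(-6 - 4 D\right) \left(1 + \frac{1}{D}\right) = \left(1 + \frac{1}{D}\right) \left(-6 - 4 D\right)$)
$\frac{37993 + 37647}{-44807 + b{\left(111 \right)}} = \frac{37993 + 37647}{-44807 - \left(454 + \frac{2}{37}\right)} = \frac{75640}{-44807 - \frac{16800}{37}} = \frac{75640}{- \frac{1674659}{37}} = 75640 \left(- \frac{37}{1674659}\right) = - \frac{2798680}{1674659}$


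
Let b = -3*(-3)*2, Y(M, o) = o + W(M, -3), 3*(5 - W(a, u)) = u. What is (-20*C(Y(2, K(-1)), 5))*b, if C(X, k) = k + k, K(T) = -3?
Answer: -3600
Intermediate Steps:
W(a, u) = 5 - u/3
Y(M, o) = 6 + o (Y(M, o) = o + (5 - ⅓*(-3)) = o + (5 + 1) = o + 6 = 6 + o)
C(X, k) = 2*k
b = 18 (b = 9*2 = 18)
(-20*C(Y(2, K(-1)), 5))*b = -40*5*18 = -20*10*18 = -200*18 = -3600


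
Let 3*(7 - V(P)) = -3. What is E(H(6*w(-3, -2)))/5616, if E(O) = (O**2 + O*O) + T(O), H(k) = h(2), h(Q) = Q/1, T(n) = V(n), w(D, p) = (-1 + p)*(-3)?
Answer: 1/351 ≈ 0.0028490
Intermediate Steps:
V(P) = 8 (V(P) = 7 - 1/3*(-3) = 7 + 1 = 8)
w(D, p) = 3 - 3*p
T(n) = 8
h(Q) = Q (h(Q) = Q*1 = Q)
H(k) = 2
E(O) = 8 + 2*O**2 (E(O) = (O**2 + O*O) + 8 = (O**2 + O**2) + 8 = 2*O**2 + 8 = 8 + 2*O**2)
E(H(6*w(-3, -2)))/5616 = (8 + 2*2**2)/5616 = (8 + 2*4)*(1/5616) = (8 + 8)*(1/5616) = 16*(1/5616) = 1/351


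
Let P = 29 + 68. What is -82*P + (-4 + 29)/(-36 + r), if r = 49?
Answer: -103377/13 ≈ -7952.1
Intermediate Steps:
P = 97
-82*P + (-4 + 29)/(-36 + r) = -82*97 + (-4 + 29)/(-36 + 49) = -7954 + 25/13 = -103377/13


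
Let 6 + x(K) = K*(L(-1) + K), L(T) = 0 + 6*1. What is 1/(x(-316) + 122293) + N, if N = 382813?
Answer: 84313414812/220247 ≈ 3.8281e+5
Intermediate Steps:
L(T) = 6 (L(T) = 0 + 6 = 6)
x(K) = -6 + K*(6 + K)
1/(x(-316) + 122293) + N = 1/((-6 + (-316)**2 + 6*(-316)) + 122293) + 382813 = 1/((-6 + 99856 - 1896) + 122293) + 382813 = 1/(97954 + 122293) + 382813 = 1/220247 + 382813 = 84313414812/220247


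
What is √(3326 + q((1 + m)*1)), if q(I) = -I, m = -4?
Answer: √3329 ≈ 57.698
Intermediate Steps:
√(3326 + q((1 + m)*1)) = √(3326 - (1 - 4)) = √(3326 - (-3)) = √(3326 - 1*(-3)) = √(3326 + 3) = √3329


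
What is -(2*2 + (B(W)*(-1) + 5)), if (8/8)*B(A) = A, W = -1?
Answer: -10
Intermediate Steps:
B(A) = A
-(2*2 + (B(W)*(-1) + 5)) = -(2*2 + (-1*(-1) + 5)) = -(4 + (1 + 5)) = -(4 + 6) = -1*10 = -10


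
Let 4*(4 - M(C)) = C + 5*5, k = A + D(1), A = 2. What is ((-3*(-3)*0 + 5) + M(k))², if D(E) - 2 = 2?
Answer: 25/16 ≈ 1.5625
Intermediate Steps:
D(E) = 4 (D(E) = 2 + 2 = 4)
k = 6 (k = 2 + 4 = 6)
M(C) = -9/4 - C/4 (M(C) = 4 - (C + 5*5)/4 = 4 - (C + 25)/4 = 4 - (25 + C)/4 = 4 + (-25/4 - C/4) = -9/4 - C/4)
((-3*(-3)*0 + 5) + M(k))² = ((-3*(-3)*0 + 5) + (-9/4 - ¼*6))² = ((9*0 + 5) + (-9/4 - 3/2))² = ((0 + 5) - 15/4)² = (5 - 15/4)² = (5/4)² = 25/16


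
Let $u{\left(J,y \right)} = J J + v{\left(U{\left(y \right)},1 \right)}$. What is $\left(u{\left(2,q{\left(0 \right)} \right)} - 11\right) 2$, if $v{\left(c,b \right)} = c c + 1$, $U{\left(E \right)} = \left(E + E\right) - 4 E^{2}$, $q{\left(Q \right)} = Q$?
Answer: $-12$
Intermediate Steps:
$U{\left(E \right)} = - 4 E^{2} + 2 E$ ($U{\left(E \right)} = 2 E - 4 E^{2} = - 4 E^{2} + 2 E$)
$v{\left(c,b \right)} = 1 + c^{2}$ ($v{\left(c,b \right)} = c^{2} + 1 = 1 + c^{2}$)
$u{\left(J,y \right)} = 1 + J^{2} + 4 y^{2} \left(1 - 2 y\right)^{2}$ ($u{\left(J,y \right)} = J J + \left(1 + \left(2 y \left(1 - 2 y\right)\right)^{2}\right) = J^{2} + \left(1 + 4 y^{2} \left(1 - 2 y\right)^{2}\right) = 1 + J^{2} + 4 y^{2} \left(1 - 2 y\right)^{2}$)
$\left(u{\left(2,q{\left(0 \right)} \right)} - 11\right) 2 = \left(\left(1 + 2^{2} + 4 \cdot 0^{2} \left(-1 + 2 \cdot 0\right)^{2}\right) - 11\right) 2 = \left(\left(1 + 4 + 4 \cdot 0 \left(-1 + 0\right)^{2}\right) - 11\right) 2 = \left(\left(1 + 4 + 4 \cdot 0 \left(-1\right)^{2}\right) - 11\right) 2 = \left(\left(1 + 4 + 4 \cdot 0 \cdot 1\right) - 11\right) 2 = \left(\left(1 + 4 + 0\right) - 11\right) 2 = \left(5 - 11\right) 2 = \left(-6\right) 2 = -12$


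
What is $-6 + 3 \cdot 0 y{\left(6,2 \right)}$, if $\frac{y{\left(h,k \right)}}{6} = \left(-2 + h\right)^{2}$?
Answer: $-6$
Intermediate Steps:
$y{\left(h,k \right)} = 6 \left(-2 + h\right)^{2}$
$-6 + 3 \cdot 0 y{\left(6,2 \right)} = -6 + 3 \cdot 0 \cdot 6 \left(-2 + 6\right)^{2} = -6 + 0 \cdot 6 \cdot 4^{2} = -6 + 0 \cdot 6 \cdot 16 = -6 + 0 \cdot 96 = -6 + 0 = -6$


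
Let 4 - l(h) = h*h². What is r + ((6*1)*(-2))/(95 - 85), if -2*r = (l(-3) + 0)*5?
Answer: -787/10 ≈ -78.700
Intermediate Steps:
l(h) = 4 - h³ (l(h) = 4 - h*h² = 4 - h³)
r = -155/2 (r = -((4 - 1*(-3)³) + 0)*5/2 = -((4 - 1*(-27)) + 0)*5/2 = -((4 + 27) + 0)*5/2 = -(31 + 0)*5/2 = -31*5/2 = -½*155 = -155/2 ≈ -77.500)
r + ((6*1)*(-2))/(95 - 85) = -155/2 + ((6*1)*(-2))/(95 - 85) = -155/2 + (6*(-2))/10 = -155/2 + (⅒)*(-12) = -155/2 - 6/5 = -787/10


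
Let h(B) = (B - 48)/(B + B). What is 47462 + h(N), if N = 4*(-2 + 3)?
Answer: 94913/2 ≈ 47457.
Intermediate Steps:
N = 4 (N = 4*1 = 4)
h(B) = (-48 + B)/(2*B) (h(B) = (-48 + B)/((2*B)) = (-48 + B)*(1/(2*B)) = (-48 + B)/(2*B))
47462 + h(N) = 47462 + (½)*(-48 + 4)/4 = 47462 + (½)*(¼)*(-44) = 47462 - 11/2 = 94913/2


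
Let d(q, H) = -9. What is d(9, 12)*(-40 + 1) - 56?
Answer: 295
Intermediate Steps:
d(9, 12)*(-40 + 1) - 56 = -9*(-40 + 1) - 56 = -9*(-39) - 56 = 351 - 56 = 295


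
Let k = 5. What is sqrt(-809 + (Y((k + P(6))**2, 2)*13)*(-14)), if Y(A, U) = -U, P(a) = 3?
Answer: I*sqrt(445) ≈ 21.095*I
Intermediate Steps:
sqrt(-809 + (Y((k + P(6))**2, 2)*13)*(-14)) = sqrt(-809 + (-1*2*13)*(-14)) = sqrt(-809 - 2*13*(-14)) = sqrt(-809 - 26*(-14)) = sqrt(-809 + 364) = sqrt(-445) = I*sqrt(445)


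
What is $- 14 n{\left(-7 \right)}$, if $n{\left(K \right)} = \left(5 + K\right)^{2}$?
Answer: $-56$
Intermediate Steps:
$- 14 n{\left(-7 \right)} = - 14 \left(5 - 7\right)^{2} = - 14 \left(-2\right)^{2} = \left(-14\right) 4 = -56$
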